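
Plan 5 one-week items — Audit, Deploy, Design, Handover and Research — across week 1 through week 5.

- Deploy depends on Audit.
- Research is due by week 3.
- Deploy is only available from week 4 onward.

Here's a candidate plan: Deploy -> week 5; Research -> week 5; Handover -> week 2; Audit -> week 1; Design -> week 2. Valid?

Research is due by week 3 — violated.
Deploy is only available from week 4 onward — holds.
Deploy depends on Audit — holds.

No. Research is due by week 3 is not satisfied.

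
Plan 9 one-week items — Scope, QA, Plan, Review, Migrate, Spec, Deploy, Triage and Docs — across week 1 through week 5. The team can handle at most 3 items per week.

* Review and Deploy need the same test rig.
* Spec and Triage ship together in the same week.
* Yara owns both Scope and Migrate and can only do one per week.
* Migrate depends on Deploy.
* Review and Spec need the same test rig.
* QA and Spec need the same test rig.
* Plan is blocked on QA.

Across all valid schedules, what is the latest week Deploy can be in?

Downstream work caps Deploy at week 4.
Deploy at week 4 is achievable: QA=week 1; Migrate=week 5; Scope=week 1; Triage=week 2; Spec=week 2; Review=week 1; Deploy=week 4; Docs=week 3; Plan=week 2.

week 4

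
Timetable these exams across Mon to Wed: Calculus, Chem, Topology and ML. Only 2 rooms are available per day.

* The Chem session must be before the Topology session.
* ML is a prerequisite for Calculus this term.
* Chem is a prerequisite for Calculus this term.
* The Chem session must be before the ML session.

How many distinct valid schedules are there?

2

Enumerating: Chem in Mon; Topology in Tue; ML in Tue; Calculus in Wed | Topology -> Wed, ML -> Tue, Chem -> Mon, Calculus -> Wed.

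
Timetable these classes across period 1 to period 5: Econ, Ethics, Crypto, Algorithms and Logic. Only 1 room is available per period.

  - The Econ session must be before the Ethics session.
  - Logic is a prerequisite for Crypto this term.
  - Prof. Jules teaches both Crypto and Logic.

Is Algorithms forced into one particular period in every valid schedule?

No

Algorithms can be period 1 (e.g. Econ -> period 2, Ethics -> period 3, Crypto -> period 5, Algorithms -> period 1, Logic -> period 4) or period 2 (e.g. Ethics=period 3; Econ=period 1; Logic=period 4; Crypto=period 5; Algorithms=period 2).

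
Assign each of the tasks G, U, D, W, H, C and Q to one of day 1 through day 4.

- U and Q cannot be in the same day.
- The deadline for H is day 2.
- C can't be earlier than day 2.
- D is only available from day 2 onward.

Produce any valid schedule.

C in day 2; Q in day 2; D in day 2; H in day 1; W in day 1; U in day 1; G in day 1

Checking: U(day 1) != Q(day 2); C=day 2 in [day 2,day 4]; D=day 2 in [day 2,day 4]; H=day 1 in [day 1,day 2].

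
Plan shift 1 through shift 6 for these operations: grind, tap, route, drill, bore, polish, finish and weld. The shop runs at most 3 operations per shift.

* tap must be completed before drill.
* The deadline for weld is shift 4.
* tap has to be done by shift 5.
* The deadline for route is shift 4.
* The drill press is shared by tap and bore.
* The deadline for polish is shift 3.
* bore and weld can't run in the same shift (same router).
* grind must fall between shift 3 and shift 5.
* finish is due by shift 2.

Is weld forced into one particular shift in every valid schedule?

weld can be shift 1 (e.g. weld in shift 1; tap in shift 2; polish in shift 1; grind in shift 3; finish in shift 1; route in shift 2; bore in shift 3; drill in shift 3) or shift 2 (e.g. weld -> shift 2, polish -> shift 1, finish -> shift 1, tap -> shift 2, grind -> shift 3, route -> shift 1, bore -> shift 3, drill -> shift 3).

No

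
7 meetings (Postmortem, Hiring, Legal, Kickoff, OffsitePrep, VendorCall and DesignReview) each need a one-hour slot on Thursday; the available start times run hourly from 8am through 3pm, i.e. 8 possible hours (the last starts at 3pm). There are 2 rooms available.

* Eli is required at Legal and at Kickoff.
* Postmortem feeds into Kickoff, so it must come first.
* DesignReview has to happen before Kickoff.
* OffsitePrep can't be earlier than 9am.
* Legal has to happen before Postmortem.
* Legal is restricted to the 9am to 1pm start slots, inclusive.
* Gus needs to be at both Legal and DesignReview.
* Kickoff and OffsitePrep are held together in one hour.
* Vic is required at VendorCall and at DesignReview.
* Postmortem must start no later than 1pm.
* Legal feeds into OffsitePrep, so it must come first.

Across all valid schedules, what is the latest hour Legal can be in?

12pm

Legal is available from 9am; Legal's own window allows nothing later than 1pm; downstream work caps Legal at 12pm.
Legal at 12pm is achievable: Postmortem -> 1pm; VendorCall -> 9am; Legal -> 12pm; Kickoff -> 2pm; Hiring -> 8am; DesignReview -> 8am; OffsitePrep -> 2pm.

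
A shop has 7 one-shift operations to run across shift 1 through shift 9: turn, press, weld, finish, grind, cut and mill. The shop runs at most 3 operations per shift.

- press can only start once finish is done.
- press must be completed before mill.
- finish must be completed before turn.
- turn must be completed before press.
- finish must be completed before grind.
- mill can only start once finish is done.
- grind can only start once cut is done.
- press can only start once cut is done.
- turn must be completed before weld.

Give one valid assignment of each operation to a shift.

grind=shift 2; turn=shift 2; press=shift 3; mill=shift 4; finish=shift 1; cut=shift 1; weld=shift 3

Checking: cut(shift 1) before press(shift 3); finish(shift 1) before press(shift 3); press(shift 3) before mill(shift 4); cut(shift 1) before grind(shift 2); finish(shift 1) before mill(shift 4); turn(shift 2) before press(shift 3); finish(shift 1) before turn(shift 2); finish(shift 1) before grind(shift 2); turn(shift 2) before weld(shift 3); max 2 per shift (cap 3).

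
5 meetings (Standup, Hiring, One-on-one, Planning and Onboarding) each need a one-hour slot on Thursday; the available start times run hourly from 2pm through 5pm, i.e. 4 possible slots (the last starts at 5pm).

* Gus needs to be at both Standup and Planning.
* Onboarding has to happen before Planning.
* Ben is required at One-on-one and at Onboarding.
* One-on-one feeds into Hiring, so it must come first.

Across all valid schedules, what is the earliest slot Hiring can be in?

3pm

Precedence pushes Hiring to at least 3pm.
Hiring at 3pm is achievable: Planning=4pm; Onboarding=3pm; Standup=2pm; Hiring=3pm; One-on-one=2pm.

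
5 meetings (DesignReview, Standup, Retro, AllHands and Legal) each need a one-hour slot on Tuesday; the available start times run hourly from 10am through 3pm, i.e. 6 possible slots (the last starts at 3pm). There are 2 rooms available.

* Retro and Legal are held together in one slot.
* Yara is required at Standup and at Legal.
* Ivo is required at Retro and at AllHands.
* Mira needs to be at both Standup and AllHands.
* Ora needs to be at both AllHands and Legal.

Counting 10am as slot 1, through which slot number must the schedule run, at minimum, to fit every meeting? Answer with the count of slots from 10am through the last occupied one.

3

With at most 2 per slot and 5 meetings, at least 3 slots are needed.
3 works (last occupied slot: 12pm): for example Legal in 11am; Retro in 11am; AllHands in 12pm; DesignReview in 10am; Standup in 10am.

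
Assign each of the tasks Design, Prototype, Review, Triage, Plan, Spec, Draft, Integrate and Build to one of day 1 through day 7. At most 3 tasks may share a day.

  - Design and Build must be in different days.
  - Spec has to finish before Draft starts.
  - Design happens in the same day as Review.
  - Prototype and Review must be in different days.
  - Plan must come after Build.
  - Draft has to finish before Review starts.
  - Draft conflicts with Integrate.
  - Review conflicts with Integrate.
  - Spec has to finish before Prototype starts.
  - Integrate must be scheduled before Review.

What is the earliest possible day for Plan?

Precedence pushes Plan to at least day 2.
Plan at day 2 is achievable: Build in day 1, Prototype in day 2, Integrate in day 1, Plan in day 2, Review in day 3, Design in day 3, Draft in day 2, Spec in day 1, Triage in day 3.

day 2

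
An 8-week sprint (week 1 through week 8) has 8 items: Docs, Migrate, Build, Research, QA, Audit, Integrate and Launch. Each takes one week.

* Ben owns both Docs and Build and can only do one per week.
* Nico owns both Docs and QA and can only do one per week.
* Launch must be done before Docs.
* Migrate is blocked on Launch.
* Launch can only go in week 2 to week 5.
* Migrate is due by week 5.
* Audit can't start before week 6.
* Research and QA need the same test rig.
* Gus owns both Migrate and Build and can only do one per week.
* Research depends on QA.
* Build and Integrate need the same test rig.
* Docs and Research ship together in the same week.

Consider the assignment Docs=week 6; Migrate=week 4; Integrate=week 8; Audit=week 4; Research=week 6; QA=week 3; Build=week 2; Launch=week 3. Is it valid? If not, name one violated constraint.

Docs and Research ship together in the same week — holds.
Research depends on QA — holds.
Build and Integrate need the same test rig — holds.
Launch must be done before Docs — holds.
Gus owns both Migrate and Build and can only do one per week — holds.
Ben owns both Docs and Build and can only do one per week — holds.
Audit can't start before week 6 — violated.
Research and QA need the same test rig — holds.
Migrate is due by week 5 — holds.
Migrate is blocked on Launch — holds.
Nico owns both Docs and QA and can only do one per week — holds.
Launch can only go in week 2 to week 5 — holds.

Invalid. Audit can't start before week 6.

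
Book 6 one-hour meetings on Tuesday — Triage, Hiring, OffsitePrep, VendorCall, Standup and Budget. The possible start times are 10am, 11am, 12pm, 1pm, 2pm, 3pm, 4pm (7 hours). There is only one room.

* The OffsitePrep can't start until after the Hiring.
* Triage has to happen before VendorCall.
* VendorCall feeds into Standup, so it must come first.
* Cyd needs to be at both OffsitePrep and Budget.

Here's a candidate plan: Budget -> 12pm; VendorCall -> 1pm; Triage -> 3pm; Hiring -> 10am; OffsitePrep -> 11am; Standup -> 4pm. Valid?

Cyd needs to be at both OffsitePrep and Budget — holds.
VendorCall feeds into Standup, so it must come first — holds.
There is only one room — holds.
Triage has to happen before VendorCall — violated.
The OffsitePrep can't start until after the Hiring — holds.

No — it violates: Triage has to happen before VendorCall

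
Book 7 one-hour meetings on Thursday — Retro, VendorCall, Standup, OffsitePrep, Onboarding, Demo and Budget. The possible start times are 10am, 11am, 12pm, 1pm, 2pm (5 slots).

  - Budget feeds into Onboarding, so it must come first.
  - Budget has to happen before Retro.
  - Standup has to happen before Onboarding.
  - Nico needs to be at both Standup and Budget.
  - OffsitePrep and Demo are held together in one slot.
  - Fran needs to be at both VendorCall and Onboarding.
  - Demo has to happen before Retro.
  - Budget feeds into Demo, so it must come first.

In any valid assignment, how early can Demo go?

11am

Precedence pushes Demo to at least 11am; downstream work caps Demo at 1pm.
Demo at 11am is achievable: Demo=11am, Onboarding=12pm, VendorCall=10am, Standup=11am, OffsitePrep=11am, Retro=12pm, Budget=10am.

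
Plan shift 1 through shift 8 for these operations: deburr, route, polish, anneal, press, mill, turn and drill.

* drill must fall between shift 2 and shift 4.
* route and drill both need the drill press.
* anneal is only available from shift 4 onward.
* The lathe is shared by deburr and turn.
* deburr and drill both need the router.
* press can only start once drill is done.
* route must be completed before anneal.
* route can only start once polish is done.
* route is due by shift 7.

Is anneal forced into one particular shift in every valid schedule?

No

anneal can be shift 4 (e.g. anneal in shift 4; drill in shift 2; press in shift 3; deburr in shift 1; turn in shift 2; route in shift 3; mill in shift 1; polish in shift 1) or shift 5 (e.g. route=shift 3, drill=shift 2, turn=shift 2, anneal=shift 5, press=shift 3, mill=shift 1, deburr=shift 1, polish=shift 1).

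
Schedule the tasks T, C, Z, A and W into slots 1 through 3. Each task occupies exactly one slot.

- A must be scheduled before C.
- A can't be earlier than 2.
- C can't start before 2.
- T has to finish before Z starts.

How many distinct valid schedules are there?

Splitting on T: it can be 1 (6), 2 (3). Listing each branch's schedules as (C, Z, A, W):
T=1: (3,2,2,1) (3,2,2,2) (3,2,2,3) (3,3,2,1) (3,3,2,2) (3,3,2,3) — 6.
T=2: (3,3,2,1) (3,3,2,2) (3,3,2,3) — 3.
Summing: 6 + 3 = 9.

9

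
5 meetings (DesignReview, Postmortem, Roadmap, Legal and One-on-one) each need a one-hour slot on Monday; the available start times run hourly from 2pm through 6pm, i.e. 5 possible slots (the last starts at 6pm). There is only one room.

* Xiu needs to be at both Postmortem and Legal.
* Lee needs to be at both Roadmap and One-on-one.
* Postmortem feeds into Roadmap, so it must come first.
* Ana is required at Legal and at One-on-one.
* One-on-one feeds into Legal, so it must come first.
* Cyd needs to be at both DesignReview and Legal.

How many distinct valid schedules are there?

Splitting on DesignReview: it can be 2pm (6), 3pm (6), 4pm (6), 5pm (6), 6pm (6). Listing each branch's schedules as (Postmortem, Roadmap, Legal, One-on-one):
DesignReview=2pm: (3pm,4pm,6pm,5pm) (3pm,5pm,6pm,4pm) (3pm,6pm,5pm,4pm) (4pm,5pm,6pm,3pm) (4pm,6pm,5pm,3pm) (5pm,6pm,4pm,3pm) — 6.
DesignReview=3pm: (2pm,4pm,6pm,5pm) (2pm,5pm,6pm,4pm) (2pm,6pm,5pm,4pm) (4pm,5pm,6pm,2pm) (4pm,6pm,5pm,2pm) (5pm,6pm,4pm,2pm) — 6.
DesignReview=4pm: (2pm,3pm,6pm,5pm) (2pm,5pm,6pm,3pm) (2pm,6pm,5pm,3pm) (3pm,5pm,6pm,2pm) (3pm,6pm,5pm,2pm) (5pm,6pm,3pm,2pm) — 6.
DesignReview=5pm: (2pm,3pm,6pm,4pm) (2pm,4pm,6pm,3pm) (2pm,6pm,4pm,3pm) (3pm,4pm,6pm,2pm) (3pm,6pm,4pm,2pm) (4pm,6pm,3pm,2pm) — 6.
DesignReview=6pm: (2pm,3pm,5pm,4pm) (2pm,4pm,5pm,3pm) (2pm,5pm,4pm,3pm) (3pm,4pm,5pm,2pm) (3pm,5pm,4pm,2pm) (4pm,5pm,3pm,2pm) — 6.
Summing: 6 + 6 + 6 + 6 + 6 = 30.

30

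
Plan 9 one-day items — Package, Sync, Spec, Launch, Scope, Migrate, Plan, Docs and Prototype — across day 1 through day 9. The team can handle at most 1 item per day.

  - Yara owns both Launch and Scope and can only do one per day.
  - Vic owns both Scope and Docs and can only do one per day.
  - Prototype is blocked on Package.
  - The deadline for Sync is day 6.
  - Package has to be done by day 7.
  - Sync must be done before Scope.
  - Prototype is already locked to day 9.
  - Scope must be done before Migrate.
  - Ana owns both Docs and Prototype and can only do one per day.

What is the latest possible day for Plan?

day 8

Plan at day 8 is achievable: Sync -> day 1, Spec -> day 5, Migrate -> day 4, Plan -> day 8, Package -> day 2, Prototype -> day 9, Scope -> day 3, Docs -> day 7, Launch -> day 6.
Nothing later works — the conflict and capacity constraints rule out every day after day 8.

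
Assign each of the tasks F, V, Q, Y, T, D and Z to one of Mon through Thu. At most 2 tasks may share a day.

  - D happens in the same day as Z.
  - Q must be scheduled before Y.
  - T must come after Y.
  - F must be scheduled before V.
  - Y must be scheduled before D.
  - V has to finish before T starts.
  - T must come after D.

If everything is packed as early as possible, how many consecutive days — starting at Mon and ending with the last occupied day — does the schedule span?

4 days

The precedence chain requires at least 4 distinct days.
With at most 2 per day and 7 tasks, at least 4 days are needed.
4 works (last occupied day: Thu): for example T=Thu; Z=Wed; Y=Tue; Q=Mon; D=Wed; F=Mon; V=Tue.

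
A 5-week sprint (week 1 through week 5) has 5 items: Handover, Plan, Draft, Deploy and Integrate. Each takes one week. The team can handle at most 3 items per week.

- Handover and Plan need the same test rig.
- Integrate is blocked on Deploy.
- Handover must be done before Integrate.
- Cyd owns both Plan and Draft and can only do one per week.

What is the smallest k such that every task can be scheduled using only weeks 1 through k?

The precedence chain requires at least 2 distinct weeks.
With at most 3 per week and 5 tasks, at least 2 weeks are needed.
2 works (last occupied week: week 2): for example Plan in week 2, Deploy in week 1, Integrate in week 2, Handover in week 1, Draft in week 1.

2 weeks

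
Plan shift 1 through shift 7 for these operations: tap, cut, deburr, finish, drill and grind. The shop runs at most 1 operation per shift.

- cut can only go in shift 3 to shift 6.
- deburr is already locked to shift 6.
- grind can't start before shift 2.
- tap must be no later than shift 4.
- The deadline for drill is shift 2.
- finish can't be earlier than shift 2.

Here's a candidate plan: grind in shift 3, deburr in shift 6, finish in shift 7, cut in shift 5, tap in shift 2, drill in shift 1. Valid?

Yes, all constraints hold

grind can't start before shift 2 — holds.
tap must be no later than shift 4 — holds.
The deadline for drill is shift 2 — holds.
cut can only go in shift 3 to shift 6 — holds.
finish can't be earlier than shift 2 — holds.
deburr is already locked to shift 6 — holds.
The shop runs at most 1 operation per shift — holds.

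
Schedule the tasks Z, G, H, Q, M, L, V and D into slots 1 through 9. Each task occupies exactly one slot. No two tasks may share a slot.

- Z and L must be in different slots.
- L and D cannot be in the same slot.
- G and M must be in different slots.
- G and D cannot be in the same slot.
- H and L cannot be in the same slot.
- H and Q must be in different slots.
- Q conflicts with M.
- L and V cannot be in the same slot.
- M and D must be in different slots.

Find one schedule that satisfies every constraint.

H in 3, Q in 4, M in 5, V in 7, L in 6, G in 2, Z in 1, D in 8

Checking: M(5) != D(8); Q(4) != M(5); G(2) != D(8); H(3) != L(6); L(6) != V(7); Z(1) != L(6); H(3) != Q(4); G(2) != M(5); L(6) != D(8); max 1 per slot (cap 1).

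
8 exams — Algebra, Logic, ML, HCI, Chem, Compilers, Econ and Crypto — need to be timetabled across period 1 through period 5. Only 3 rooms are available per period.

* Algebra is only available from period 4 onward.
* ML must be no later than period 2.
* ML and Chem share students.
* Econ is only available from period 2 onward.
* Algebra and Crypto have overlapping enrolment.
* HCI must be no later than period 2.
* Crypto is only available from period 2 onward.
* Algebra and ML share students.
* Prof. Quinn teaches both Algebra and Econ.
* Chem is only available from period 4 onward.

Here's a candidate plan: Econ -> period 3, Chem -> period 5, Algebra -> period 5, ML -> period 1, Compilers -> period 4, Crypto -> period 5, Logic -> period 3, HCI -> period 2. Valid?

Algebra and ML share students — holds.
Prof. Quinn teaches both Algebra and Econ — holds.
HCI must be no later than period 2 — holds.
Algebra and Crypto have overlapping enrolment — violated.
Algebra is only available from period 4 onward — holds.
Chem is only available from period 4 onward — holds.
Econ is only available from period 2 onward — holds.
ML and Chem share students — holds.
Crypto is only available from period 2 onward — holds.
ML must be no later than period 2 — holds.
Only 3 rooms are available per period — holds.

Invalid. Algebra and Crypto have overlapping enrolment.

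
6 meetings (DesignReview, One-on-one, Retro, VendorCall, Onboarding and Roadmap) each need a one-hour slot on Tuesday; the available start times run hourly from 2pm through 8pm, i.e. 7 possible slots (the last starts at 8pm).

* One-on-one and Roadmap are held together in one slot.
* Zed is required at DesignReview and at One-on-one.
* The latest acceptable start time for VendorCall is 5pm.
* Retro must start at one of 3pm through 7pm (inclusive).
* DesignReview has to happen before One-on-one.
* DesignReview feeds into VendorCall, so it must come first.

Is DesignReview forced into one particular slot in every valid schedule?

DesignReview can be 2pm (e.g. DesignReview=2pm; VendorCall=3pm; Roadmap=3pm; Onboarding=2pm; Retro=3pm; One-on-one=3pm) or 3pm (e.g. Onboarding in 2pm; One-on-one in 4pm; Retro in 3pm; Roadmap in 4pm; VendorCall in 4pm; DesignReview in 3pm).

No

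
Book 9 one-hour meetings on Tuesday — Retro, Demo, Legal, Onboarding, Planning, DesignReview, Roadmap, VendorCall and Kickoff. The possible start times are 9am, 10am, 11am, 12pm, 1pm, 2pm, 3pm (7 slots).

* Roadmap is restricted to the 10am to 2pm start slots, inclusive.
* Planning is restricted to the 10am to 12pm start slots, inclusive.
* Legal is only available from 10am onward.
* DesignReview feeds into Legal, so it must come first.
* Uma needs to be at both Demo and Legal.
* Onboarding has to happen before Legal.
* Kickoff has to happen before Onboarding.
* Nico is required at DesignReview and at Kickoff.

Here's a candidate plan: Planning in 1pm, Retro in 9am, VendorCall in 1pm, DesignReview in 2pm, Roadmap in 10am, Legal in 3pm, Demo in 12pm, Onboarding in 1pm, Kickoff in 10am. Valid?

Planning is restricted to the 10am to 12pm start slots, inclusive — violated.
Roadmap is restricted to the 10am to 2pm start slots, inclusive — holds.
Nico is required at DesignReview and at Kickoff — holds.
Kickoff has to happen before Onboarding — holds.
Legal is only available from 10am onward — holds.
Uma needs to be at both Demo and Legal — holds.
DesignReview feeds into Legal, so it must come first — holds.
Onboarding has to happen before Legal — holds.

Invalid. Planning is restricted to the 10am to 12pm start slots, inclusive.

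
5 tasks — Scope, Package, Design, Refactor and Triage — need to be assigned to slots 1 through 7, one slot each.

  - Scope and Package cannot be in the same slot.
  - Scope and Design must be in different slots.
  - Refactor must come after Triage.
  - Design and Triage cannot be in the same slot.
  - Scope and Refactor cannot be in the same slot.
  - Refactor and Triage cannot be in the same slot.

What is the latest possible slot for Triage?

Downstream work caps Triage at 6.
Triage at 6 is achievable: Package=2, Design=2, Refactor=7, Triage=6, Scope=1.

6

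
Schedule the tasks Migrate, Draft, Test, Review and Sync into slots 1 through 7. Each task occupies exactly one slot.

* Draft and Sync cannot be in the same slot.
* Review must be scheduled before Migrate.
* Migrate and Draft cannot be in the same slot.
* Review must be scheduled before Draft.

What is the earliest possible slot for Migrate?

Precedence pushes Migrate to at least 2.
Migrate at 2 is achievable: Review -> 1; Draft -> 3; Test -> 1; Sync -> 1; Migrate -> 2.

2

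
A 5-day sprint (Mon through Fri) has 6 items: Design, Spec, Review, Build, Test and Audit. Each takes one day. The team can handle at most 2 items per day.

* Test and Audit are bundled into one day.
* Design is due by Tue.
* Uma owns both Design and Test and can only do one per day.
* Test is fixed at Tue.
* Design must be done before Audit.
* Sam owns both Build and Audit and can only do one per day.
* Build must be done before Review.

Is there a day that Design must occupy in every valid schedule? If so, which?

Mon

Design's window is Mon–Tue.
Test is fixed at Tue, and Design can't share a day with Test.
So Design must be Mon.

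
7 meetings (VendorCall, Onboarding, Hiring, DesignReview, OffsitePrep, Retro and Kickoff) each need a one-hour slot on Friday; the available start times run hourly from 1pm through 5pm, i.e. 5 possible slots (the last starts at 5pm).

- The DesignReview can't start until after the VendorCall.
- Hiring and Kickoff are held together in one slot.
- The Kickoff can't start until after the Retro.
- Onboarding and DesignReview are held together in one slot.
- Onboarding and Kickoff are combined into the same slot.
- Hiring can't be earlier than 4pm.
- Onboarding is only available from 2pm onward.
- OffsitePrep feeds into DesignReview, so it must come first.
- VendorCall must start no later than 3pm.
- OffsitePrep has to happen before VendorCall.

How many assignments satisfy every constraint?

21

Splitting on VendorCall: it can be 2pm (7), 3pm (14). Listing each branch's schedules as (Onboarding, Hiring, DesignReview, OffsitePrep, Retro, Kickoff):
VendorCall=2pm: (4pm,4pm,4pm,1pm,1pm,4pm) (4pm,4pm,4pm,1pm,2pm,4pm) (4pm,4pm,4pm,1pm,3pm,4pm) (5pm,5pm,5pm,1pm,1pm,5pm) (5pm,5pm,5pm,1pm,2pm,5pm) (5pm,5pm,5pm,1pm,3pm,5pm) (5pm,5pm,5pm,1pm,4pm,5pm) — 7.
VendorCall=3pm: (4pm,4pm,4pm,1pm,1pm,4pm) (4pm,4pm,4pm,1pm,2pm,4pm) (4pm,4pm,4pm,1pm,3pm,4pm) (4pm,4pm,4pm,2pm,1pm,4pm) (4pm,4pm,4pm,2pm,2pm,4pm) (4pm,4pm,4pm,2pm,3pm,4pm) (5pm,5pm,5pm,1pm,1pm,5pm) (5pm,5pm,5pm,1pm,2pm,5pm) (5pm,5pm,5pm,1pm,3pm,5pm) (5pm,5pm,5pm,1pm,4pm,5pm) (5pm,5pm,5pm,2pm,1pm,5pm) (5pm,5pm,5pm,2pm,2pm,5pm) (5pm,5pm,5pm,2pm,3pm,5pm) (5pm,5pm,5pm,2pm,4pm,5pm) — 14.
Summing: 7 + 14 = 21.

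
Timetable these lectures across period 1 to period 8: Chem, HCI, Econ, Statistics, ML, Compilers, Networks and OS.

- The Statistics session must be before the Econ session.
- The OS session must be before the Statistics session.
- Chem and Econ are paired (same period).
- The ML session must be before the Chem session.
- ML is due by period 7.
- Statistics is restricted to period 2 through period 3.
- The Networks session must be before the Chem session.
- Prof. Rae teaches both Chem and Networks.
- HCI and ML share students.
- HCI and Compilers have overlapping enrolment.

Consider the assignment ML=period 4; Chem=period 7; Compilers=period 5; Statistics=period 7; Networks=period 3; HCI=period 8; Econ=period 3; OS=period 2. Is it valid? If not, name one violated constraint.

ML is due by period 7 — holds.
Chem and Econ are paired (same period) — violated.
The ML session must be before the Chem session — holds.
HCI and Compilers have overlapping enrolment — holds.
The OS session must be before the Statistics session — holds.
HCI and ML share students — holds.
Prof. Rae teaches both Chem and Networks — holds.
Statistics is restricted to period 2 through period 3 — violated.
The Networks session must be before the Chem session — holds.
The Statistics session must be before the Econ session — violated.

Invalid. The Statistics session must be before the Econ session.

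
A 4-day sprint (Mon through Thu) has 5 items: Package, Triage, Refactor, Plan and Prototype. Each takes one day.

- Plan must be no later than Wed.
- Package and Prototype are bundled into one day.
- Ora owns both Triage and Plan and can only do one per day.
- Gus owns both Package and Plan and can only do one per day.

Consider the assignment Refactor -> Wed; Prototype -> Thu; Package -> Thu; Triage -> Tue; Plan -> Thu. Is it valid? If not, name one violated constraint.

Gus owns both Package and Plan and can only do one per day — violated.
Package and Prototype are bundled into one day — holds.
Ora owns both Triage and Plan and can only do one per day — holds.
Plan must be no later than Wed — violated.

No. Gus owns both Package and Plan and can only do one per day is not satisfied.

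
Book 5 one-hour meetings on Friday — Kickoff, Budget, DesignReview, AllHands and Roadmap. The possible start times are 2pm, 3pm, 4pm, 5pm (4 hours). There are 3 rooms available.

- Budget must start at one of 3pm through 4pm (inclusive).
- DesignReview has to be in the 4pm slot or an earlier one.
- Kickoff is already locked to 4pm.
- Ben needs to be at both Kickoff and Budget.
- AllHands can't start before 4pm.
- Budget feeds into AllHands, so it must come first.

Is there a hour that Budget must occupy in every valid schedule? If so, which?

Budget's window is 3pm–4pm.
Kickoff is fixed at 4pm, and Budget can't share a hour with Kickoff.
So Budget must be 3pm.

3pm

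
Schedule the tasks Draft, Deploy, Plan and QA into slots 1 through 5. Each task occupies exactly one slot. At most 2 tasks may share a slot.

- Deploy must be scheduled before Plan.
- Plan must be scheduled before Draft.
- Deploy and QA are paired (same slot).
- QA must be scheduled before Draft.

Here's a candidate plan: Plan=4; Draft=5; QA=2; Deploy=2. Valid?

Deploy must be scheduled before Plan — holds.
Plan must be scheduled before Draft — holds.
Deploy and QA are paired (same slot) — holds.
At most 2 tasks may share a slot — holds.
QA must be scheduled before Draft — holds.

Yes, all constraints hold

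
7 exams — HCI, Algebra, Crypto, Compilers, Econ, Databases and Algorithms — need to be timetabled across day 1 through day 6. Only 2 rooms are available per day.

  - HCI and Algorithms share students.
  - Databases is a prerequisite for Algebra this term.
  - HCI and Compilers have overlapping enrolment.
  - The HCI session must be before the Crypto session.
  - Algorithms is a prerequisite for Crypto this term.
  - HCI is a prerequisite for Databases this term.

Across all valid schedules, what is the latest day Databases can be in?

day 5

Precedence pushes Databases to at least day 2; downstream work caps Databases at day 5.
Databases at day 5 is achievable: Econ in day 1; Databases in day 5; Algebra in day 6; HCI in day 1; Algorithms in day 2; Crypto in day 3; Compilers in day 2.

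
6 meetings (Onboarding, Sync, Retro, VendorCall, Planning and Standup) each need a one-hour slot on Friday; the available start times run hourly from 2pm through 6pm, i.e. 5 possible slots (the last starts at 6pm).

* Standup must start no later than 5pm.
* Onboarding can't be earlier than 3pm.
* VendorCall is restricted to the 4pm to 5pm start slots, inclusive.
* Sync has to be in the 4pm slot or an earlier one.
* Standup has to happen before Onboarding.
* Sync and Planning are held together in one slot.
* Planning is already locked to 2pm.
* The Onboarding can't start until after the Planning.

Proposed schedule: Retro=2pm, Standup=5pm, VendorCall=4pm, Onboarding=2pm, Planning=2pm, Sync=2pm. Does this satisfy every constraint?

Sync has to be in the 4pm slot or an earlier one — holds.
Planning is already locked to 2pm — holds.
Sync and Planning are held together in one slot — holds.
Standup has to happen before Onboarding — violated.
Onboarding can't be earlier than 3pm — violated.
VendorCall is restricted to the 4pm to 5pm start slots, inclusive — holds.
The Onboarding can't start until after the Planning — violated.
Standup must start no later than 5pm — holds.

No. Standup has to happen before Onboarding is not satisfied.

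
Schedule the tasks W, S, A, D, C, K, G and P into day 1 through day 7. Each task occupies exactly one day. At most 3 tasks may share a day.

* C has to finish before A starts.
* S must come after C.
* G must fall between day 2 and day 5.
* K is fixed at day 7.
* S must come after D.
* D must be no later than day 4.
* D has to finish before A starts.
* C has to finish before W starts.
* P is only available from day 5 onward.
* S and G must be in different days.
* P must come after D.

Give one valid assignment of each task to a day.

K -> day 7; C -> day 1; P -> day 5; S -> day 3; D -> day 1; W -> day 2; G -> day 2; A -> day 2

Checking: C(day 1) before A(day 2); C(day 1) before S(day 3); D(day 1) before S(day 3); D(day 1) before A(day 2); C(day 1) before W(day 2); D(day 1) before P(day 5); S(day 3) != G(day 2); P=day 5 in [day 5,day 7]; D=day 1 in [day 1,day 4]; K=day 7 in [day 7,day 7]; G=day 2 in [day 2,day 5]; max 3 per day (cap 3).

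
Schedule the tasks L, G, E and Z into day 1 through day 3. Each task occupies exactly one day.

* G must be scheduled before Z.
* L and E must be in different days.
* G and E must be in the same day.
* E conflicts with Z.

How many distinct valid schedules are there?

6

Splitting on L: it can be day 1 (1), day 2 (2), day 3 (3). Listing each branch's schedules as (G, E, Z) by day number:
L=day 1: (2,2,3) — 1.
L=day 2: (1,1,2) (1,1,3) — 2.
L=day 3: (1,1,2) (1,1,3) (2,2,3) — 3.
Summing: 1 + 2 + 3 = 6.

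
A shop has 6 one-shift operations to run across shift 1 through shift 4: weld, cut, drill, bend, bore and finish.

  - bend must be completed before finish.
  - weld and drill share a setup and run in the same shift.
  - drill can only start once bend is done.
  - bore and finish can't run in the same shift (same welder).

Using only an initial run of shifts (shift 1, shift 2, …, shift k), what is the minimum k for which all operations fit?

2

The precedence chain requires at least 2 distinct shifts.
2 works (last occupied shift: shift 2): for example bend -> shift 1; weld -> shift 2; drill -> shift 2; finish -> shift 2; bore -> shift 1; cut -> shift 1.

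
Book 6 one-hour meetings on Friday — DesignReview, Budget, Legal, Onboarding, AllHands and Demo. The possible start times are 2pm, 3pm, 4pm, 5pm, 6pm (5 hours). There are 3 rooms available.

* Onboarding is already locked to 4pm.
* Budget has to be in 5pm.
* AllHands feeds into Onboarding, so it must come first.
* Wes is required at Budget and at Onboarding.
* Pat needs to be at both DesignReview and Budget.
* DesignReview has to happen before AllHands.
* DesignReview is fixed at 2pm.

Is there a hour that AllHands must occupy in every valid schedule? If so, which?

3pm

DesignReview is fixed at 2pm and must come before AllHands, so AllHands is at least 3pm.
Onboarding is fixed at 4pm and must come after AllHands, so AllHands is at most 3pm.
So AllHands must be 3pm.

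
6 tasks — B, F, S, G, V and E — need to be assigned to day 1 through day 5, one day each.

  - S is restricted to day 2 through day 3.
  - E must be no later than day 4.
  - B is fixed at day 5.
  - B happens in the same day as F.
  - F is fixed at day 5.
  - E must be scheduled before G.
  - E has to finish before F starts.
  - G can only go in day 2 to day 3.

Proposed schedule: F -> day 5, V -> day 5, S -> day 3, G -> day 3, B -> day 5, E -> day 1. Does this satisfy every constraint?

Yes

B is fixed at day 5 — holds.
B happens in the same day as F — holds.
F is fixed at day 5 — holds.
E must be scheduled before G — holds.
S is restricted to day 2 through day 3 — holds.
E has to finish before F starts — holds.
E must be no later than day 4 — holds.
G can only go in day 2 to day 3 — holds.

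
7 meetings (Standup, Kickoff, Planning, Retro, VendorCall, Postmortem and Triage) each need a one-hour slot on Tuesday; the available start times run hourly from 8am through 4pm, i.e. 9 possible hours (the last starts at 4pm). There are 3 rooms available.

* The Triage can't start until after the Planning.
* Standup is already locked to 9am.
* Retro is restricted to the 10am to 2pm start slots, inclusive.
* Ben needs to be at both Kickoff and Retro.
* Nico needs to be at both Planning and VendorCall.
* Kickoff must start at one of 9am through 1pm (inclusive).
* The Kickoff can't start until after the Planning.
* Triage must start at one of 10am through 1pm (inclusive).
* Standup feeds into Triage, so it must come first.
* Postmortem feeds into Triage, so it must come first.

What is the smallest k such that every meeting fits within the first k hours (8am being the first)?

The precedence chain requires at least 2 distinct hours.
With at most 3 per hour and 7 meetings, at least 3 hours are needed.
Retro can't be placed before 10am — that is hour 3 counting from 8am — so the schedule must run through at least 3 hours.
3 works (last occupied hour: 10am): for example Kickoff=9am, Retro=10am, Postmortem=8am, Planning=8am, Triage=10am, VendorCall=9am, Standup=9am.

3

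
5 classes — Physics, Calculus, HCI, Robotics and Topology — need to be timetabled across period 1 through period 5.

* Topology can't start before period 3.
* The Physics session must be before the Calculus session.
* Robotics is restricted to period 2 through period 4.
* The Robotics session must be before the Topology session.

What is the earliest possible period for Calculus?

period 2

Precedence pushes Calculus to at least period 2.
Calculus at period 2 is achievable: Robotics=period 2; HCI=period 1; Topology=period 3; Calculus=period 2; Physics=period 1.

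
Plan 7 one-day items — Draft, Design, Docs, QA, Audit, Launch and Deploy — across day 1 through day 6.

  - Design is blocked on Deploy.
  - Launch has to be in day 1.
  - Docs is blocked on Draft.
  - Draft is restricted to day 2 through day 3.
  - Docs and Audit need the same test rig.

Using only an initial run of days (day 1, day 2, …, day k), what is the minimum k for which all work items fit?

3

The precedence chain requires at least 2 distinct days.
Propagating the time windows through the other constraints, Docs can't land before day 3, so the schedule must run through at least day 3.
3 works (last occupied day: day 3): for example Launch in day 1, Design in day 2, Draft in day 2, Audit in day 1, QA in day 1, Docs in day 3, Deploy in day 1.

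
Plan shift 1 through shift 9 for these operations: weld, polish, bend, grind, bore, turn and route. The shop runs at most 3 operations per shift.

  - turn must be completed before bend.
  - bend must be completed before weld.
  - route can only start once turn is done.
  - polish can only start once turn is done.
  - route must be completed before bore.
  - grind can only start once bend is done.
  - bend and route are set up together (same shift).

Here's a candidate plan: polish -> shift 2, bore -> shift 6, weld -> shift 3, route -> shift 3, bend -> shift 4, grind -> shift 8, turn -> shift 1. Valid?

No — it violates: bend must be completed before weld

grind can only start once bend is done — holds.
bend must be completed before weld — violated.
route can only start once turn is done — holds.
polish can only start once turn is done — holds.
turn must be completed before bend — holds.
The shop runs at most 3 operations per shift — holds.
bend and route are set up together (same shift) — violated.
route must be completed before bore — holds.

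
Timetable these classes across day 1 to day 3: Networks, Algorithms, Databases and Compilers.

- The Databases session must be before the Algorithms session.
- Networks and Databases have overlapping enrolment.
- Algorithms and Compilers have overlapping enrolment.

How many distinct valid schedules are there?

12

Splitting on Networks: it can be day 1 (2), day 2 (4), day 3 (6). Listing each branch's schedules as (Algorithms, Databases, Compilers) by day number:
Networks=day 1: (3,2,1) (3,2,2) — 2.
Networks=day 2: (2,1,1) (2,1,3) (3,1,1) (3,1,2) — 4.
Networks=day 3: (2,1,1) (2,1,3) (3,1,1) (3,1,2) (3,2,1) (3,2,2) — 6.
Summing: 2 + 4 + 6 = 12.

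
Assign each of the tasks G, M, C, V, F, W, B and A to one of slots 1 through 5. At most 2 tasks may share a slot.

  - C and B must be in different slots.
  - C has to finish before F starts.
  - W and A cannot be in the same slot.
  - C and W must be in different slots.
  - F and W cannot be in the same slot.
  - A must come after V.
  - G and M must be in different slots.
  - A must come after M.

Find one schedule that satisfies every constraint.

G in 3, M in 1, V in 1, F in 3, W in 4, C in 2, B in 4, A in 2

Checking: V(1) before A(2); M(1) before A(2); C(2) before F(3); C(2) != B(4); C(2) != W(4); W(4) != A(2); G(3) != M(1); F(3) != W(4); max 2 per slot (cap 2).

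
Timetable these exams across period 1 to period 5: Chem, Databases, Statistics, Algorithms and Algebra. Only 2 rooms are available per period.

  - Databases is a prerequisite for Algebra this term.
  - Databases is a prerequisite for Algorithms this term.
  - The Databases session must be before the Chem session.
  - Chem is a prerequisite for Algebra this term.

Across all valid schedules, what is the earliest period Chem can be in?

Precedence pushes Chem to at least period 2; downstream work caps Chem at period 4.
Chem at period 2 is achievable: Databases -> period 1, Algorithms -> period 2, Statistics -> period 1, Chem -> period 2, Algebra -> period 3.

period 2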